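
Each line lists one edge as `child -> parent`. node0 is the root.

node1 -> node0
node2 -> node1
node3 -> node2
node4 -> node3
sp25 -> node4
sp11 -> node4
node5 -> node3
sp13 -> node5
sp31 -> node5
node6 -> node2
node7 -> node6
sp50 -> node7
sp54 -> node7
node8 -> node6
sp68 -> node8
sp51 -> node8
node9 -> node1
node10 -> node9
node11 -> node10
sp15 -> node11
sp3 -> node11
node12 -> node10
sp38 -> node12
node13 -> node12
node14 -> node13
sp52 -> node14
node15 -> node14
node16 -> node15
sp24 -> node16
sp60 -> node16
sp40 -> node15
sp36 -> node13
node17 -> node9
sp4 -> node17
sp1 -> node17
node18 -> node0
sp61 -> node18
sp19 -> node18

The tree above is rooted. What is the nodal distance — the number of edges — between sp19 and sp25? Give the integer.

7

The MRCA of sp19 and sp25 is the root of the tree.
From sp19 up to that node: 2 branches. From sp25 up to the same node: 5 branches. Total: 2 + 5 = 7.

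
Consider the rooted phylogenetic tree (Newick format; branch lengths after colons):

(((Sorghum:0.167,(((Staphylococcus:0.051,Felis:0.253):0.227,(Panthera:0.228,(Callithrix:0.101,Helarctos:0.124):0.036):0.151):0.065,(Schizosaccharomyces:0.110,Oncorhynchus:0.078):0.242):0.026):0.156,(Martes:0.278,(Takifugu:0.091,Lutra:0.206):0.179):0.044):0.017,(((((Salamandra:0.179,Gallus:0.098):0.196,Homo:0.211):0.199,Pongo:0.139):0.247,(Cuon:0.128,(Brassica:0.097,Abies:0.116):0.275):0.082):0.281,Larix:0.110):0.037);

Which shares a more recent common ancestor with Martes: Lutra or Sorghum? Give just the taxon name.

Lutra

The MRCA of Martes and Lutra subtends (Martes,(Takifugu,Lutra)) (3 taxa).
The MRCA of Martes and Sorghum subtends ((Sorghum,(((Staphylococcus,Felis),(Panthera,(Callithrix,Helarctos))),(Schizosaccharomyces,Oncorhynchus))),(Martes,(Takifugu,Lutra))) (11 taxa).
The first is nested inside the second, so Martes shares a more recent common ancestor with Lutra.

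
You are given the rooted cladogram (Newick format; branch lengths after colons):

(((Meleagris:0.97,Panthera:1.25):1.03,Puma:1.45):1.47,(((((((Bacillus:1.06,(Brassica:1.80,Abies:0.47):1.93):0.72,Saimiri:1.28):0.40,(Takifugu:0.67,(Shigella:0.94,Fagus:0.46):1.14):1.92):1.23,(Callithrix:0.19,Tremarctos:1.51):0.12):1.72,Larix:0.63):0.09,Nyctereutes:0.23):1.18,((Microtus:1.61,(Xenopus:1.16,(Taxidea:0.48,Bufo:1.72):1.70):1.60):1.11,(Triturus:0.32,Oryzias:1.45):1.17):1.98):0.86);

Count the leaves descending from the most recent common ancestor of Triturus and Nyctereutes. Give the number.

The MRCA of Triturus and Nyctereutes is the node subtending (((((((Bacillus,(Brassica,Abies)),Saimiri),(Takifugu,(Shigella,Fagus))),(Callithrix,Tremarctos)),Larix),Nyctereutes),((Microtus,(Xenopus,(Taxidea,Bufo))),(Triturus,Oryzias))).
That clade contains 17 terminal taxa: Abies, Bacillus, Brassica, Bufo, Callithrix, Fagus, Larix, Microtus, Nyctereutes, Oryzias, Saimiri, Shigella, Takifugu, Taxidea, Tremarctos, Triturus, Xenopus.

17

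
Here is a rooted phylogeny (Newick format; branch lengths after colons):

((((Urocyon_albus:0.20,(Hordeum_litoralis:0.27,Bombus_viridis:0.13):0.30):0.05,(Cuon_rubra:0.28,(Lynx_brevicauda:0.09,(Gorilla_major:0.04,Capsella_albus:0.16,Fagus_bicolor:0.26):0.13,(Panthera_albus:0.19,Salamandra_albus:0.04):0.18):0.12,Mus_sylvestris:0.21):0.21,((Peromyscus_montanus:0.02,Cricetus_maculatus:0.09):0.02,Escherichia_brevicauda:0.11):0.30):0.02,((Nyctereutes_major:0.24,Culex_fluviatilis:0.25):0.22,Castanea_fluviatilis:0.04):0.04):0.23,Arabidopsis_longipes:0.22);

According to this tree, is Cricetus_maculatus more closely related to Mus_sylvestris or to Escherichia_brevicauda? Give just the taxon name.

Escherichia_brevicauda

The MRCA of Cricetus_maculatus and Escherichia_brevicauda subtends ((Peromyscus_montanus,Cricetus_maculatus),Escherichia_brevicauda) (3 taxa).
The MRCA of Cricetus_maculatus and Mus_sylvestris subtends ((Urocyon_albus,(Hordeum_litoralis,Bombus_viridis)),(Cuon_rubra,(Lynx_brevicauda,(Gorilla_major,Capsella_albus,Fagus_bicolor),(Panthera_albus,Salamandra_albus)),Mus_sylvestris),((Peromyscus_montanus,Cricetus_maculatus),Escherichia_brevicauda)) (14 taxa).
The first is nested inside the second, so Cricetus_maculatus shares a more recent common ancestor with Escherichia_brevicauda.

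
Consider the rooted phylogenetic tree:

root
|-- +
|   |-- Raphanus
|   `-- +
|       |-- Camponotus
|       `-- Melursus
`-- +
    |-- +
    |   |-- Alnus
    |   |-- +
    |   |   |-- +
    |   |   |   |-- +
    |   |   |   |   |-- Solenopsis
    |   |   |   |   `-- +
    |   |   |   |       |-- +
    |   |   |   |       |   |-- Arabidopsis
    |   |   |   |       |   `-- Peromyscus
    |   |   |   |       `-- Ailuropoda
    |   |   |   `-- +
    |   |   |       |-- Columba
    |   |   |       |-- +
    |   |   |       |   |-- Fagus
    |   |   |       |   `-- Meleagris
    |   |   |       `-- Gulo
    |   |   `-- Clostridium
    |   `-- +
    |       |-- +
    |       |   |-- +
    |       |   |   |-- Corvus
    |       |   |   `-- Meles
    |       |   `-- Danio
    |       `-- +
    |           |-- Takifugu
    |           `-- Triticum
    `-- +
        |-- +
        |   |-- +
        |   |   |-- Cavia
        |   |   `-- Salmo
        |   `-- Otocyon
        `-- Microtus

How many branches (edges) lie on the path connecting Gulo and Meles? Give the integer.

8

The MRCA of Gulo and Meles is the node subtending (Alnus,(((Solenopsis,((Arabidopsis,Peromyscus),Ailuropoda)),(Columba,(Fagus,Meleagris),Gulo)),Clostridium),(((Corvus,Meles),Danio),(Takifugu,Triticum))).
From Gulo up to that node: 4 branches. From Meles up to the same node: 4 branches. Total: 4 + 4 = 8.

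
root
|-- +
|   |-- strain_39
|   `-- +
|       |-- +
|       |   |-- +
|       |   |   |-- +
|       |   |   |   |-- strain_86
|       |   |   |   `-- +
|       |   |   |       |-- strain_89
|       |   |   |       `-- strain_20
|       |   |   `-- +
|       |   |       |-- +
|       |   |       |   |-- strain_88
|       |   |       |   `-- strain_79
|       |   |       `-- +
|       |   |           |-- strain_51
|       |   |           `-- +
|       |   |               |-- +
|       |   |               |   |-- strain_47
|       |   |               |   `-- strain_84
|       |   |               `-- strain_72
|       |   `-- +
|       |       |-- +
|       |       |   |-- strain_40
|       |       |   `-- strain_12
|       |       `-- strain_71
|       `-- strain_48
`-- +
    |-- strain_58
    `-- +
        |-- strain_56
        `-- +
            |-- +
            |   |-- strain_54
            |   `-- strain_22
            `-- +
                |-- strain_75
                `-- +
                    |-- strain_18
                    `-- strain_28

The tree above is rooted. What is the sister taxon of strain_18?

strain_18 attaches to the tree at the node subtending (strain_18,strain_28).
The other lineage descending from that same node — the sister group — is the single tip strain_28.

strain_28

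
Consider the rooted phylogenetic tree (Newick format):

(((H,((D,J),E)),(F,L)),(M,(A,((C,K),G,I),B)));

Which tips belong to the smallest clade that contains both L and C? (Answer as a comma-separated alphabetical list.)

A, B, C, D, E, F, G, H, I, J, K, L, M

Tracing L: it sits inside (F,L).
Tracing C: it sits inside (C,K).
The smallest clade enclosing both is the whole tree (their MRCA is the root), so the answer is all 13 tips in alphabetical order.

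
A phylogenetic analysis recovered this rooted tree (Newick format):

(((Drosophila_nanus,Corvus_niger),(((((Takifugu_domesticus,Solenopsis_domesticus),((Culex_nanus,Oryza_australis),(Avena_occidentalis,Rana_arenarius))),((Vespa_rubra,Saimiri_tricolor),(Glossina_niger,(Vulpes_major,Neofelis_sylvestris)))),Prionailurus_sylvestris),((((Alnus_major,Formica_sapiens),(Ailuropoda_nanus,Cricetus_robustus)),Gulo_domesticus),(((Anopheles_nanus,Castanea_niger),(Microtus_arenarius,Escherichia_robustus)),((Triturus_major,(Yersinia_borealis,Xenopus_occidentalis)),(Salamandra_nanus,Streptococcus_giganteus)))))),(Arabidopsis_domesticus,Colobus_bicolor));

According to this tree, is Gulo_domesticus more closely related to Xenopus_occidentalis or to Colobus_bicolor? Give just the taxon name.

Xenopus_occidentalis

The MRCA of Gulo_domesticus and Xenopus_occidentalis subtends ((((Alnus_major,Formica_sapiens),(Ailuropoda_nanus,Cricetus_robustus)),Gulo_domesticus),(((Anopheles_nanus,Castanea_niger),(Microtus_arenarius,Escherichia_robustus)),((Triturus_major,(Yersinia_borealis,Xenopus_occidentalis)),(Salamandra_nanus,Streptococcus_giganteus)))) (14 taxa).
The MRCA of Gulo_domesticus and Colobus_bicolor is the root, subtending the entire tree (30 taxa).
The first is nested inside the second, so Gulo_domesticus shares a more recent common ancestor with Xenopus_occidentalis.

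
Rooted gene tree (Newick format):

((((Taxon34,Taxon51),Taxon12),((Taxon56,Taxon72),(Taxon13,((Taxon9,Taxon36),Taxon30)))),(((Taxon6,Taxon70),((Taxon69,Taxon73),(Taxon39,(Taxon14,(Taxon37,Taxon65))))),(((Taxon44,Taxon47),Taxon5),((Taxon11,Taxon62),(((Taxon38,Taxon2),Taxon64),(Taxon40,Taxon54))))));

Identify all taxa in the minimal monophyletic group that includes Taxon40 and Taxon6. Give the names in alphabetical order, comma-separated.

Tracing Taxon40: it sits inside (Taxon40,Taxon54).
Tracing Taxon6: it sits inside (Taxon6,Taxon70).
The smallest clade enclosing both is (((Taxon6,Taxon70),((Taxon69,Taxon73),(Taxon39,(Taxon14,(Taxon37,Taxon65))))),(((Taxon44,Taxon47),Taxon5),((Taxon11,Taxon62),(((Taxon38,Taxon2),Taxon64),(Taxon40,Taxon54))))); the answer is its 18 terminal taxa in alphabetical order.

Taxon11, Taxon14, Taxon2, Taxon37, Taxon38, Taxon39, Taxon40, Taxon44, Taxon47, Taxon5, Taxon54, Taxon6, Taxon62, Taxon64, Taxon65, Taxon69, Taxon70, Taxon73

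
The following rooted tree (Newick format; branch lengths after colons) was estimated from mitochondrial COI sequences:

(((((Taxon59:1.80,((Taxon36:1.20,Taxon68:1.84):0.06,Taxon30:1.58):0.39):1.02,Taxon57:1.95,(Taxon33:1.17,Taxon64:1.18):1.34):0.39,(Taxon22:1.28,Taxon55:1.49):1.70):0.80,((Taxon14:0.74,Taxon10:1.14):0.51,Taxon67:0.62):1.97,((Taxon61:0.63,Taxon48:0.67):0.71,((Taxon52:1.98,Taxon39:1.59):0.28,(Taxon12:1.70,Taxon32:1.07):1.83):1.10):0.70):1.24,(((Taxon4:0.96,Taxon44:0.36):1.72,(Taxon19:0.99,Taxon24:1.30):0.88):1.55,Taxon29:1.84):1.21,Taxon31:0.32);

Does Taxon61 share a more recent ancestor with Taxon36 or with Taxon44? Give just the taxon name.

Taxon36

The MRCA of Taxon61 and Taxon36 subtends ((((Taxon59,((Taxon36,Taxon68),Taxon30)),Taxon57,(Taxon33,Taxon64)),(Taxon22,Taxon55)),((Taxon14,Taxon10),Taxon67),((Taxon61,Taxon48),((Taxon52,Taxon39),(Taxon12,Taxon32)))) (18 taxa).
The MRCA of Taxon61 and Taxon44 is the root, subtending the entire tree (24 taxa).
The first is nested inside the second, so Taxon61 shares a more recent common ancestor with Taxon36.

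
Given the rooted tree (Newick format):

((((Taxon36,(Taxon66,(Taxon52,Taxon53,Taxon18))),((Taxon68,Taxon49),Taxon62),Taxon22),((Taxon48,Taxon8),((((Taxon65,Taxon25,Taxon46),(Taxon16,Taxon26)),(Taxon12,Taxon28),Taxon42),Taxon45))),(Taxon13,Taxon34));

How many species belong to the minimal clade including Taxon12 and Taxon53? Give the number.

20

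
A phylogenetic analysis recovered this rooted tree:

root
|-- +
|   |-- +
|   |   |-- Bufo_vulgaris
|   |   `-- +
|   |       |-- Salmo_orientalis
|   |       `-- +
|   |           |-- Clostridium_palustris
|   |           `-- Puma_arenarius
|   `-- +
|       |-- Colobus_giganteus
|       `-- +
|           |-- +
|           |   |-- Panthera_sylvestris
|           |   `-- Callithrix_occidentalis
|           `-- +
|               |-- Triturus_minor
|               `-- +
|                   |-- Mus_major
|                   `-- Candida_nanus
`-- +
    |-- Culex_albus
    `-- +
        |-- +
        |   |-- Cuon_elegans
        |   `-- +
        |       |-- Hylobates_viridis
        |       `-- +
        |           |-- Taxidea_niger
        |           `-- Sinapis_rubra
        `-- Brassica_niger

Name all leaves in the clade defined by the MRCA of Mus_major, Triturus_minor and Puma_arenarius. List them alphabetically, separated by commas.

Tracing Mus_major: it sits inside (Mus_major,Candida_nanus).
Tracing Triturus_minor: it sits inside (Triturus_minor,(Mus_major,Candida_nanus)).
Tracing Puma_arenarius: it sits inside (Clostridium_palustris,Puma_arenarius).
The smallest clade enclosing all 3 is ((Bufo_vulgaris,(Salmo_orientalis,(Clostridium_palustris,Puma_arenarius))),(Colobus_giganteus,((Panthera_sylvestris,Callithrix_occidentalis),(Triturus_minor,(Mus_major,Candida_nanus))))); the answer is its 10 terminal taxa in alphabetical order.

Bufo_vulgaris, Callithrix_occidentalis, Candida_nanus, Clostridium_palustris, Colobus_giganteus, Mus_major, Panthera_sylvestris, Puma_arenarius, Salmo_orientalis, Triturus_minor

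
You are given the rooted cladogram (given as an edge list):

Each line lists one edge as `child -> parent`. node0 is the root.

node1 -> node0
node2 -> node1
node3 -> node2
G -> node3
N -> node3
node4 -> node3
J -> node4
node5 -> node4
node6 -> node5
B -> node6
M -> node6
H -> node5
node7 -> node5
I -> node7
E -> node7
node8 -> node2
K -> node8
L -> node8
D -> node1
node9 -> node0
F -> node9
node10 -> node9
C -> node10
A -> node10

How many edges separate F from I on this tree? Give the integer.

The MRCA of F and I is the root of the tree.
From F up to that node: 2 branches. From I up to the same node: 7 branches. Total: 2 + 7 = 9.

9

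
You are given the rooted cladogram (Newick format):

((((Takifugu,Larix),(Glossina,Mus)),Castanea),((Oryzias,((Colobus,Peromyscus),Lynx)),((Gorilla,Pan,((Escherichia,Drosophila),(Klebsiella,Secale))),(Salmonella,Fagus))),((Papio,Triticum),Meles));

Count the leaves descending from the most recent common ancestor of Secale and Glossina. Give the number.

20

The MRCA of Secale and Glossina is the root, so the clade is the entire tree.
That clade contains 20 terminal taxa: Castanea, Colobus, Drosophila, Escherichia, Fagus, Glossina, Gorilla, Klebsiella, Larix, Lynx, Meles, Mus, Oryzias, Pan, Papio, Peromyscus, Salmonella, Secale, Takifugu, Triticum.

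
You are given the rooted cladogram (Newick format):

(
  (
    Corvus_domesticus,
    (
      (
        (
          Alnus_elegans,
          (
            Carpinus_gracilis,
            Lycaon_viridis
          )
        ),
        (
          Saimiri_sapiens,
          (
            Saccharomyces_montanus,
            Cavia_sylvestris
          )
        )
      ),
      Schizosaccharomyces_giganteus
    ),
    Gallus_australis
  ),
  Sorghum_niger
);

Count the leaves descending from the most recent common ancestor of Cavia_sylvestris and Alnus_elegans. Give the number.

6

The MRCA of Cavia_sylvestris and Alnus_elegans is the node subtending ((Alnus_elegans,(Carpinus_gracilis,Lycaon_viridis)),(Saimiri_sapiens,(Saccharomyces_montanus,Cavia_sylvestris))).
That clade contains 6 terminal taxa: Alnus_elegans, Carpinus_gracilis, Cavia_sylvestris, Lycaon_viridis, Saccharomyces_montanus, Saimiri_sapiens.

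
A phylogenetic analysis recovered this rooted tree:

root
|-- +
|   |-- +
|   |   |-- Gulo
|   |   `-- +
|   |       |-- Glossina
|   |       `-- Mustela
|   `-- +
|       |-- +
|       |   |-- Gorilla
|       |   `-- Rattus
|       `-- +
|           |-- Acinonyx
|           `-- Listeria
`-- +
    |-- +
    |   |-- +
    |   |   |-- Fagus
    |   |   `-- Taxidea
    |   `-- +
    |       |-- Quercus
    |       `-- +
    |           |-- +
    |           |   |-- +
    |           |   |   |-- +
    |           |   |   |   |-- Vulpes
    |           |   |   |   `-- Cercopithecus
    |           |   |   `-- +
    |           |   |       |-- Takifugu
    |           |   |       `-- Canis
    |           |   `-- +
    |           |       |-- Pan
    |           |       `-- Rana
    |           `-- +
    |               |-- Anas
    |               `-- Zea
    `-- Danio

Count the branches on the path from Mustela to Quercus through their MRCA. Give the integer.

8

The MRCA of Mustela and Quercus is the root of the tree.
From Mustela up to that node: 4 branches. From Quercus up to the same node: 4 branches. Total: 4 + 4 = 8.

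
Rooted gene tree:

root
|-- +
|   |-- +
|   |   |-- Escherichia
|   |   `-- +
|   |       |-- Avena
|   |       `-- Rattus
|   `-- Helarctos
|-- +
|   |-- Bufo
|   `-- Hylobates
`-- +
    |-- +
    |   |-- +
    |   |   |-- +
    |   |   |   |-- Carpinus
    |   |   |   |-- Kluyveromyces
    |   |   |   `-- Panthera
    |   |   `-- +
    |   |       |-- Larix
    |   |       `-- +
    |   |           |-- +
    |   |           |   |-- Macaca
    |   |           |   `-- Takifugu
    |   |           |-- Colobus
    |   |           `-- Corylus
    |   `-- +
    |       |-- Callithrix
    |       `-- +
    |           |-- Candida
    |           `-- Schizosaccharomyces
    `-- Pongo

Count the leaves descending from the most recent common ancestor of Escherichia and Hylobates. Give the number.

18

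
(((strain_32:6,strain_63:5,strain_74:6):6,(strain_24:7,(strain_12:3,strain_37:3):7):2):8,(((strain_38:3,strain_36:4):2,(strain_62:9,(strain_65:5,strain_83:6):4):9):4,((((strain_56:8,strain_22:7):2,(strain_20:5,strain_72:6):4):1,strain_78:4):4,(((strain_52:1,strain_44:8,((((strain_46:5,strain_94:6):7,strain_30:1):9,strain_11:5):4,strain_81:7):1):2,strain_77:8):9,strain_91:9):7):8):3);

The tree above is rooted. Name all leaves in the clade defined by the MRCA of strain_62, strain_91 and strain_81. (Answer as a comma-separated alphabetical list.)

Tracing strain_62: it sits inside (strain_62,(strain_65,strain_83)).
Tracing strain_91: it sits inside (((strain_52,strain_44,((((strain_46,strain_94),strain_30),strain_11),strain_81)),strain_77),strain_91).
Tracing strain_81: it sits inside ((((strain_46,strain_94),strain_30),strain_11),strain_81).
The smallest clade enclosing all 3 is (((strain_38,strain_36),(strain_62,(strain_65,strain_83))),((((strain_56,strain_22),(strain_20,strain_72)),strain_78),(((strain_52,strain_44,((((strain_46,strain_94),strain_30),strain_11),strain_81)),strain_77),strain_91))); the answer is its 19 terminal taxa in alphabetical order.

strain_11, strain_20, strain_22, strain_30, strain_36, strain_38, strain_44, strain_46, strain_52, strain_56, strain_62, strain_65, strain_72, strain_77, strain_78, strain_81, strain_83, strain_91, strain_94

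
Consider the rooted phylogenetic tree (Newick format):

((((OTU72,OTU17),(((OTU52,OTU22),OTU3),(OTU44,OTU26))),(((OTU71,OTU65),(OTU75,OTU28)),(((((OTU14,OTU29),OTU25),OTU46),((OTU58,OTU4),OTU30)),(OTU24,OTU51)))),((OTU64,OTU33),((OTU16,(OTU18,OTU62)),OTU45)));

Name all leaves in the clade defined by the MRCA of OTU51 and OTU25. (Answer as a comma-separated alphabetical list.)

Tracing OTU51: it sits inside (OTU24,OTU51).
Tracing OTU25: it sits inside ((OTU14,OTU29),OTU25).
The smallest clade enclosing both is (((((OTU14,OTU29),OTU25),OTU46),((OTU58,OTU4),OTU30)),(OTU24,OTU51)); the answer is its 9 terminal taxa in alphabetical order.

OTU14, OTU24, OTU25, OTU29, OTU30, OTU4, OTU46, OTU51, OTU58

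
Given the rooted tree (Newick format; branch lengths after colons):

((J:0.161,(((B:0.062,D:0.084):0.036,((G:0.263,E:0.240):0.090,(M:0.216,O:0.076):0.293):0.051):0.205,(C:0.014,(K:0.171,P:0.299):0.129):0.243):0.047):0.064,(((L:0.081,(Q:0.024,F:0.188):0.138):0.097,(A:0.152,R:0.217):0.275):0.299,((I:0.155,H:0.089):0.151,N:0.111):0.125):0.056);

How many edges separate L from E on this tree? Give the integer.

The MRCA of L and E is the root of the tree.
From L up to that node: 4 branches. From E up to the same node: 6 branches. Total: 4 + 6 = 10.

10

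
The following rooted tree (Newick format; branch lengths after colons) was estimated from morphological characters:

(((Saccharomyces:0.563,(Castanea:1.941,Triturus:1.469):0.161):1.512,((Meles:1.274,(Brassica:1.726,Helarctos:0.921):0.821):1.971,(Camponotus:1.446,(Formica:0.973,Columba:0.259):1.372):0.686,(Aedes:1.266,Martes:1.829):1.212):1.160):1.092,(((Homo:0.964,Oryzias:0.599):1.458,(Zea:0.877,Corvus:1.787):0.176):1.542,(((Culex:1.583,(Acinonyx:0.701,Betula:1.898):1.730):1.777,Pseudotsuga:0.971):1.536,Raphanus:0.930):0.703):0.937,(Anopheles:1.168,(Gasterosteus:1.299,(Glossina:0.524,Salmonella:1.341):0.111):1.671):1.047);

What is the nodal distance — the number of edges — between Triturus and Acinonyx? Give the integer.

10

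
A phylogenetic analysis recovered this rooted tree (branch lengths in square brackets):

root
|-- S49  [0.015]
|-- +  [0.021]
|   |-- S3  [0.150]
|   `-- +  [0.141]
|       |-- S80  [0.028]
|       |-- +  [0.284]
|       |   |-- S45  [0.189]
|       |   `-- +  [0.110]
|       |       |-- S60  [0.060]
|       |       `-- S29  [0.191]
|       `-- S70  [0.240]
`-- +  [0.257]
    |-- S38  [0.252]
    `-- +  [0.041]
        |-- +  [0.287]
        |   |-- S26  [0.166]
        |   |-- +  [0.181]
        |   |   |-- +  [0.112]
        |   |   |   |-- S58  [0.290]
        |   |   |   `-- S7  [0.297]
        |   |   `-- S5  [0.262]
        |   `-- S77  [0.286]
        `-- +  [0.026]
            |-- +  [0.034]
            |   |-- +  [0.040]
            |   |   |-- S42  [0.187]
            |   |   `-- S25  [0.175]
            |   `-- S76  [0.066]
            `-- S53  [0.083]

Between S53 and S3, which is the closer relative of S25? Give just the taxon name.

S53

The MRCA of S25 and S53 subtends (((S42,S25),S76),S53) (4 taxa).
The MRCA of S25 and S3 is the root, subtending the entire tree (17 taxa).
The first is nested inside the second, so S25 shares a more recent common ancestor with S53.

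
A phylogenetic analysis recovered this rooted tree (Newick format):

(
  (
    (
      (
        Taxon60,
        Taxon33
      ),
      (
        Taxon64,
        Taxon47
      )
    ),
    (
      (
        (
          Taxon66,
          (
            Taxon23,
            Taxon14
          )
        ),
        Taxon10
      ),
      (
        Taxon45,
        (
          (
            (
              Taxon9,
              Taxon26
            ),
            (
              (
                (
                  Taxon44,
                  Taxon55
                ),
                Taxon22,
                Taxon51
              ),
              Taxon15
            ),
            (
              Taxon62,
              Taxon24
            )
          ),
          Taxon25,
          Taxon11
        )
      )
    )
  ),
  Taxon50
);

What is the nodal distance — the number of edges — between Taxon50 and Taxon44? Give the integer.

10

The MRCA of Taxon50 and Taxon44 is the root of the tree.
From Taxon50 up to that node: 1 branch. From Taxon44 up to the same node: 9 branches. Total: 1 + 9 = 10.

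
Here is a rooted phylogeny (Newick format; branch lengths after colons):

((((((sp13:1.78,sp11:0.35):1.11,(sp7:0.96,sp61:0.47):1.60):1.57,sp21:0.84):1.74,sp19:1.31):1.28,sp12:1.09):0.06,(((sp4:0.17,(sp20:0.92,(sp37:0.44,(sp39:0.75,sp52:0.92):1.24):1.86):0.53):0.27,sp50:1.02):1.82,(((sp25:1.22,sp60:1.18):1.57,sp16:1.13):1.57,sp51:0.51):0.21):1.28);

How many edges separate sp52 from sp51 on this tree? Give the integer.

The MRCA of sp52 and sp51 is the node subtending (((sp4,(sp20,(sp37,(sp39,sp52)))),sp50),(((sp25,sp60),sp16),sp51)).
From sp52 up to that node: 6 branches. From sp51 up to the same node: 2 branches. Total: 6 + 2 = 8.

8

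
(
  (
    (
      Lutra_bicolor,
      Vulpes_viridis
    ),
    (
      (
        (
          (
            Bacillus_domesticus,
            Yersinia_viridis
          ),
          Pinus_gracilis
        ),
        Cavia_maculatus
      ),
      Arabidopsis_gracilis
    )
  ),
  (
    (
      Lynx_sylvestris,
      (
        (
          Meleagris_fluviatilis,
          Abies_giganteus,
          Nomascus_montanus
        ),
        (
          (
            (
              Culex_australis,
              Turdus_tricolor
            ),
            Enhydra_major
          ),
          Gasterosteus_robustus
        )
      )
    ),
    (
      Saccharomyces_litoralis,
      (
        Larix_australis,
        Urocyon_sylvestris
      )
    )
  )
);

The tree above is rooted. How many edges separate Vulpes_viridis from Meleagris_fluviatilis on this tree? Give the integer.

The MRCA of Vulpes_viridis and Meleagris_fluviatilis is the root of the tree.
From Vulpes_viridis up to that node: 3 branches. From Meleagris_fluviatilis up to the same node: 5 branches. Total: 3 + 5 = 8.

8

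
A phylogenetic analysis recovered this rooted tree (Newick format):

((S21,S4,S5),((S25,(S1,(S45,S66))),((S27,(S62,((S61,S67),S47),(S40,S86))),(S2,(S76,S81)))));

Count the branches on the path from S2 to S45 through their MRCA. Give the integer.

The MRCA of S2 and S45 is the node subtending ((S25,(S1,(S45,S66))),((S27,(S62,((S61,S67),S47),(S40,S86))),(S2,(S76,S81)))).
From S2 up to that node: 3 branches. From S45 up to the same node: 4 branches. Total: 3 + 4 = 7.

7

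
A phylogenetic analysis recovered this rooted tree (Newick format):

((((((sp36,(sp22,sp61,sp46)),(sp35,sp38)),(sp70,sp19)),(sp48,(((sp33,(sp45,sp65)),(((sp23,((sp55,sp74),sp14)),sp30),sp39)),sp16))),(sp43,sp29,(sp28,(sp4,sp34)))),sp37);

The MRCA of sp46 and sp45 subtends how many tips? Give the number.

19

The MRCA of sp46 and sp45 is the node subtending ((((sp36,(sp22,sp61,sp46)),(sp35,sp38)),(sp70,sp19)),(sp48,(((sp33,(sp45,sp65)),(((sp23,((sp55,sp74),sp14)),sp30),sp39)),sp16))).
That clade contains 19 terminal taxa: sp14, sp16, sp19, sp22, sp23, sp30, sp33, sp35, sp36, sp38, sp39, sp45, sp46, sp48, sp55, sp61, sp65, sp70, sp74.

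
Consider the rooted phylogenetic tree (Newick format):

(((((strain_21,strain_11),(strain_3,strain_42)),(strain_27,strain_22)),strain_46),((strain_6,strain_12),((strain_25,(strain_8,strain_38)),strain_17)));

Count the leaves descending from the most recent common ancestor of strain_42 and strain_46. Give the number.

7

The MRCA of strain_42 and strain_46 is the node subtending ((((strain_21,strain_11),(strain_3,strain_42)),(strain_27,strain_22)),strain_46).
That clade contains 7 terminal taxa: strain_11, strain_21, strain_22, strain_27, strain_3, strain_42, strain_46.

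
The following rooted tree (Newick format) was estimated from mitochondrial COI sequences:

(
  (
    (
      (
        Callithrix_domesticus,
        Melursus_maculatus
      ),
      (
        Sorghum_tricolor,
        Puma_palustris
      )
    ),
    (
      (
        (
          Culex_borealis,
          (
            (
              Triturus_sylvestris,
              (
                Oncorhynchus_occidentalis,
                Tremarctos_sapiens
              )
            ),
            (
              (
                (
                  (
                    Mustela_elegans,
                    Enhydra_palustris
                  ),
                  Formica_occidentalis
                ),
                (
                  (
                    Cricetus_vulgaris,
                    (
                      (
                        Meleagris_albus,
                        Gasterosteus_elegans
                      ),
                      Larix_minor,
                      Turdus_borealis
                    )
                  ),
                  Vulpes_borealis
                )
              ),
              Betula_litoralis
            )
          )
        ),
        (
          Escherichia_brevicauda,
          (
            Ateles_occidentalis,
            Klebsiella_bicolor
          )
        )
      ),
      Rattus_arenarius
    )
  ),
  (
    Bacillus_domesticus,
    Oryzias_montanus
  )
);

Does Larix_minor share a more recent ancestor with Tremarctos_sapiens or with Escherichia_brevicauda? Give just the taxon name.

The MRCA of Larix_minor and Tremarctos_sapiens subtends ((Triturus_sylvestris,(Oncorhynchus_occidentalis,Tremarctos_sapiens)),((((Mustela_elegans,Enhydra_palustris),Formica_occidentalis),((Cricetus_vulgaris,((Meleagris_albus,Gasterosteus_elegans),Larix_minor,Turdus_borealis)),Vulpes_borealis)),Betula_litoralis)) (13 taxa).
The MRCA of Larix_minor and Escherichia_brevicauda subtends ((Culex_borealis,((Triturus_sylvestris,(Oncorhynchus_occidentalis,Tremarctos_sapiens)),((((Mustela_elegans,Enhydra_palustris),Formica_occidentalis),((Cricetus_vulgaris,((Meleagris_albus,Gasterosteus_elegans),Larix_minor,Turdus_borealis)),Vulpes_borealis)),Betula_litoralis))),(Escherichia_brevicauda,(Ateles_occidentalis,Klebsiella_bicolor))) (17 taxa).
The first is nested inside the second, so Larix_minor shares a more recent common ancestor with Tremarctos_sapiens.

Tremarctos_sapiens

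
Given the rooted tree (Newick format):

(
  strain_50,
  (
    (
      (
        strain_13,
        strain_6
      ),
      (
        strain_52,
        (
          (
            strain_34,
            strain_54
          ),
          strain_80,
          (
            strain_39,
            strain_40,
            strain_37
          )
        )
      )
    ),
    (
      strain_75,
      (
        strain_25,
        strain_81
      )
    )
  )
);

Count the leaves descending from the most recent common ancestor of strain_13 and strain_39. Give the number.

The MRCA of strain_13 and strain_39 is the node subtending ((strain_13,strain_6),(strain_52,((strain_34,strain_54),strain_80,(strain_39,strain_40,strain_37)))).
That clade contains 9 terminal taxa: strain_13, strain_34, strain_37, strain_39, strain_40, strain_52, strain_54, strain_6, strain_80.

9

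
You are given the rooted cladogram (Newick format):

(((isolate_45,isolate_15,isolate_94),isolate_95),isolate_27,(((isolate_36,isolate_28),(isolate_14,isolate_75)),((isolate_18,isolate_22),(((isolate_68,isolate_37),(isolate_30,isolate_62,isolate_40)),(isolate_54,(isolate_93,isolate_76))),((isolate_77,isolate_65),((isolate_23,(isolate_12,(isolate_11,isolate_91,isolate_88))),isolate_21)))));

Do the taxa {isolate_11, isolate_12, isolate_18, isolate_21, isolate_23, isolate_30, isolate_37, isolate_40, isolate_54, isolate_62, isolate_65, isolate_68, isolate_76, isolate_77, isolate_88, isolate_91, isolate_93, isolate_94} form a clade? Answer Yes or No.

No

The MRCA of the listed taxa is the root, so the smallest clade containing them is the whole tree.
That clade also contains isolate_14, isolate_15, isolate_22, isolate_27, isolate_28, isolate_36, isolate_45, isolate_75, isolate_95, which are not in the proposed group, so the group is not monophyletic.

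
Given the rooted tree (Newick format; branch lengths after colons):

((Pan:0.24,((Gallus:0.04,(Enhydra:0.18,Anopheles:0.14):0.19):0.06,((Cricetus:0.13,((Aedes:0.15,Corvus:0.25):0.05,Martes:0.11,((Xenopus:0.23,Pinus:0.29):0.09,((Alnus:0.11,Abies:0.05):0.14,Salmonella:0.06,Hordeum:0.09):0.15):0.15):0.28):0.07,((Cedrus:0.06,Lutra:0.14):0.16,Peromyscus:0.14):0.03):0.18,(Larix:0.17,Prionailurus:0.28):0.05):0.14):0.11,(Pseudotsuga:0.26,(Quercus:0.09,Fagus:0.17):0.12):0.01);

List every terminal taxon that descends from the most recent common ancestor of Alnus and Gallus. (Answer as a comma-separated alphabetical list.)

Tracing Alnus: it sits inside (Alnus,Abies).
Tracing Gallus: it sits inside (Gallus,(Enhydra,Anopheles)).
The smallest clade enclosing both is ((Gallus,(Enhydra,Anopheles)),((Cricetus,((Aedes,Corvus),Martes,((Xenopus,Pinus),((Alnus,Abies),Salmonella,Hordeum)))),((Cedrus,Lutra),Peromyscus)),(Larix,Prionailurus)); the answer is its 18 terminal taxa in alphabetical order.

Abies, Aedes, Alnus, Anopheles, Cedrus, Corvus, Cricetus, Enhydra, Gallus, Hordeum, Larix, Lutra, Martes, Peromyscus, Pinus, Prionailurus, Salmonella, Xenopus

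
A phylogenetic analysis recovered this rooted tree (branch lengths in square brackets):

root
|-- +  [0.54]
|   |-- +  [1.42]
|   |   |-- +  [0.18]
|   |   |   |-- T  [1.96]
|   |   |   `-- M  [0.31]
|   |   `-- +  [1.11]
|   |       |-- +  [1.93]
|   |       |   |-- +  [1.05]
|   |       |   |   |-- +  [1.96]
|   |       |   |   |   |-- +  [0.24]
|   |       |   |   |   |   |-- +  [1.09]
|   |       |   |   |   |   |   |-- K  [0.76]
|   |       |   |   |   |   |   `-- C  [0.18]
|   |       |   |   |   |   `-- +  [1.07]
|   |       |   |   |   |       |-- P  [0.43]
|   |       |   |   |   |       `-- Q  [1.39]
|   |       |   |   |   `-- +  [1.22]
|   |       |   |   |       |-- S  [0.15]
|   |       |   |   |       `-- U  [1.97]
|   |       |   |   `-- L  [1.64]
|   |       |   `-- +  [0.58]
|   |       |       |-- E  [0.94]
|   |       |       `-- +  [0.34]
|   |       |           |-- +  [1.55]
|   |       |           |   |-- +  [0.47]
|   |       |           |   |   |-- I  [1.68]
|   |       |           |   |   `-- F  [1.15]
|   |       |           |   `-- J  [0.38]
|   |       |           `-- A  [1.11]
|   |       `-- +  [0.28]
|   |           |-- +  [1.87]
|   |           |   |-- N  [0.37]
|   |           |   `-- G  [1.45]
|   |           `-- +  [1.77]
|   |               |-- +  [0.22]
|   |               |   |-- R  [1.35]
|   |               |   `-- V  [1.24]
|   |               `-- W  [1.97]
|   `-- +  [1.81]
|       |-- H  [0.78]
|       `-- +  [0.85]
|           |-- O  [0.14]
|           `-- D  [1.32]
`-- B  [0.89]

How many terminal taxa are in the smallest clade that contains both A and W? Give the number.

17

The MRCA of A and W is the node subtending ((((((K,C),(P,Q)),(S,U)),L),(E,(((I,F),J),A))),((N,G),((R,V),W))).
That clade contains 17 terminal taxa: A, C, E, F, G, I, J, K, L, N, P, Q, R, S, U, V, W.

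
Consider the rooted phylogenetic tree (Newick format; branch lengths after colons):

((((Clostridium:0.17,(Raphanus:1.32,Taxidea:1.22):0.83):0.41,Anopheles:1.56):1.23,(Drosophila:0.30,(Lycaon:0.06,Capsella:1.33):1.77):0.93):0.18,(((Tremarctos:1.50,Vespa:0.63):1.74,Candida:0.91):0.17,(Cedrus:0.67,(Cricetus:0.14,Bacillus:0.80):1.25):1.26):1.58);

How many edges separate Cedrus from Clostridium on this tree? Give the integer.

7

The MRCA of Cedrus and Clostridium is the root of the tree.
From Cedrus up to that node: 3 branches. From Clostridium up to the same node: 4 branches. Total: 3 + 4 = 7.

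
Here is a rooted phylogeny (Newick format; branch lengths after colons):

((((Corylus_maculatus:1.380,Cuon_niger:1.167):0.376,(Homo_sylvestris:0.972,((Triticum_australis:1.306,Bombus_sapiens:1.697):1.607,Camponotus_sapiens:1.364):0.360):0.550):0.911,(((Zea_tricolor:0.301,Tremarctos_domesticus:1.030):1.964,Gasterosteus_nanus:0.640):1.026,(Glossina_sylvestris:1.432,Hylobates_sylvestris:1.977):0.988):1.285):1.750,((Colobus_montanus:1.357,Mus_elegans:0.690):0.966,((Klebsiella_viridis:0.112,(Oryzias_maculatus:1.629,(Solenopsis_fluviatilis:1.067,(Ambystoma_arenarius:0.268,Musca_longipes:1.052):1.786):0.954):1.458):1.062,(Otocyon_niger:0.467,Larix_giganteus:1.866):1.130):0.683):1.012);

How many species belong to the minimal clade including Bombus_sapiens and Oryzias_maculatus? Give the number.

20

The MRCA of Bombus_sapiens and Oryzias_maculatus is the root, so the clade is the entire tree.
That clade contains 20 terminal taxa: Ambystoma_arenarius, Bombus_sapiens, Camponotus_sapiens, Colobus_montanus, Corylus_maculatus, Cuon_niger, Gasterosteus_nanus, Glossina_sylvestris, Homo_sylvestris, Hylobates_sylvestris, Klebsiella_viridis, Larix_giganteus, Mus_elegans, Musca_longipes, Oryzias_maculatus, Otocyon_niger, Solenopsis_fluviatilis, Tremarctos_domesticus, Triticum_australis, Zea_tricolor.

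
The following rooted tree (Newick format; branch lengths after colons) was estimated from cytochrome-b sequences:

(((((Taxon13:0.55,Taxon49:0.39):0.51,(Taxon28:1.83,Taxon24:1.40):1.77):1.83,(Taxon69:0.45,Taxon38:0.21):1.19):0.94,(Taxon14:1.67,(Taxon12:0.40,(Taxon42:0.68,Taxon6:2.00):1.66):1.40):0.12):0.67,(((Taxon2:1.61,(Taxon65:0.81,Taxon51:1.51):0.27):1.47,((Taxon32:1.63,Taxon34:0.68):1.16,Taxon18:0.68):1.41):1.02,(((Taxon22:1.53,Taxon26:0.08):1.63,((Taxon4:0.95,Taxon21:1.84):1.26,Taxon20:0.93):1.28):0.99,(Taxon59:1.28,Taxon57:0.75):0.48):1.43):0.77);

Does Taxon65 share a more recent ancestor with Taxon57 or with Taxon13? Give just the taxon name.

The MRCA of Taxon65 and Taxon57 subtends (((Taxon2,(Taxon65,Taxon51)),((Taxon32,Taxon34),Taxon18)),(((Taxon22,Taxon26),((Taxon4,Taxon21),Taxon20)),(Taxon59,Taxon57))) (13 taxa).
The MRCA of Taxon65 and Taxon13 is the root, subtending the entire tree (23 taxa).
The first is nested inside the second, so Taxon65 shares a more recent common ancestor with Taxon57.

Taxon57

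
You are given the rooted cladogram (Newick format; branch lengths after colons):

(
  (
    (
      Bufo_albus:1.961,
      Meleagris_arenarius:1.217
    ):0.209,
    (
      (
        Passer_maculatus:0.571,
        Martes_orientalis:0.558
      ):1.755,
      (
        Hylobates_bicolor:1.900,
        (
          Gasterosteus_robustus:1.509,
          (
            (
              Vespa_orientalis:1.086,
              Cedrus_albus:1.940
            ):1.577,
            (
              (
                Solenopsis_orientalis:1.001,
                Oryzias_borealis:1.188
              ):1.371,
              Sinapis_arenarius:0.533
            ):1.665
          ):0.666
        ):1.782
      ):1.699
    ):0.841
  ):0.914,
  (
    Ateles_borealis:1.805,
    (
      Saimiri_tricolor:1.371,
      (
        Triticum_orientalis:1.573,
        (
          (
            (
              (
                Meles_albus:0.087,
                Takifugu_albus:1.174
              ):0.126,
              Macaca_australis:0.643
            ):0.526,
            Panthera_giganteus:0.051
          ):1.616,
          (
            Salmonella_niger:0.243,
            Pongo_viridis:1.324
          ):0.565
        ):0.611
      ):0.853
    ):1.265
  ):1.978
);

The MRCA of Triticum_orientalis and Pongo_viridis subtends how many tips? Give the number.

7

The MRCA of Triticum_orientalis and Pongo_viridis is the node subtending (Triticum_orientalis,((((Meles_albus,Takifugu_albus),Macaca_australis),Panthera_giganteus),(Salmonella_niger,Pongo_viridis))).
That clade contains 7 terminal taxa: Macaca_australis, Meles_albus, Panthera_giganteus, Pongo_viridis, Salmonella_niger, Takifugu_albus, Triticum_orientalis.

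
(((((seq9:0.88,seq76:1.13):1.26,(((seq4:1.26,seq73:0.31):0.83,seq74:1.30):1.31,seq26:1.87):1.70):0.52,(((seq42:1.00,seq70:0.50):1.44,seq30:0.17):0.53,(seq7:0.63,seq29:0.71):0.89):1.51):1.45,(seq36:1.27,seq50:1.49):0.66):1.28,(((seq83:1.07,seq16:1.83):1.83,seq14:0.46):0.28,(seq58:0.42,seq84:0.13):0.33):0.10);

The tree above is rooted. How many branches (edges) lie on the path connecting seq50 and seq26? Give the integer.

6

The MRCA of seq50 and seq26 is the node subtending ((((seq9,seq76),(((seq4,seq73),seq74),seq26)),(((seq42,seq70),seq30),(seq7,seq29))),(seq36,seq50)).
From seq50 up to that node: 2 branches. From seq26 up to the same node: 4 branches. Total: 2 + 4 = 6.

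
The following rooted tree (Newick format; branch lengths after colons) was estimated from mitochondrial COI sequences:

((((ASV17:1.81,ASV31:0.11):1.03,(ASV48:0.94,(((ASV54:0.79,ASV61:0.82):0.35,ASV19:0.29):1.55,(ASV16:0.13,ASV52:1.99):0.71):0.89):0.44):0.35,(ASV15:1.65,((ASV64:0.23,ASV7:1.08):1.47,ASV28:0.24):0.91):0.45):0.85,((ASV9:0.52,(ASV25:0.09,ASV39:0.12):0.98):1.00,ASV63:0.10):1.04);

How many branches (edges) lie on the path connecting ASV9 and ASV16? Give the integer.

The MRCA of ASV9 and ASV16 is the root of the tree.
From ASV9 up to that node: 3 branches. From ASV16 up to the same node: 6 branches. Total: 3 + 6 = 9.

9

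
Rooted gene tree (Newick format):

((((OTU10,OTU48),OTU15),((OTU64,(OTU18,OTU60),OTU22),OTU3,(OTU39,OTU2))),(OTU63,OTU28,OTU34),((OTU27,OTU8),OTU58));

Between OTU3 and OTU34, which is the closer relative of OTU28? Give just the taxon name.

The MRCA of OTU28 and OTU34 subtends (OTU63,OTU28,OTU34) (3 taxa).
The MRCA of OTU28 and OTU3 is the root, subtending the entire tree (16 taxa).
The first is nested inside the second, so OTU28 shares a more recent common ancestor with OTU34.

OTU34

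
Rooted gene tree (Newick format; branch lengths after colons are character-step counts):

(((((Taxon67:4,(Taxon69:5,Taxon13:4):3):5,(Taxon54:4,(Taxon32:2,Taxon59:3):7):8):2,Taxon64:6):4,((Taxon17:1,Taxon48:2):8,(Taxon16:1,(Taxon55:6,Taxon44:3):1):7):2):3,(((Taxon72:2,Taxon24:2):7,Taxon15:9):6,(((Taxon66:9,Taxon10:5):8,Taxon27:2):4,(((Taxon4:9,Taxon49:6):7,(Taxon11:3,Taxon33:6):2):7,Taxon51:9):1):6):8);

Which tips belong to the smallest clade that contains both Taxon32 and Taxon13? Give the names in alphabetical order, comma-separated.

Tracing Taxon32: it sits inside (Taxon32,Taxon59).
Tracing Taxon13: it sits inside (Taxon69,Taxon13).
The smallest clade enclosing both is ((Taxon67,(Taxon69,Taxon13)),(Taxon54,(Taxon32,Taxon59))); the answer is its 6 terminal taxa in alphabetical order.

Taxon13, Taxon32, Taxon54, Taxon59, Taxon67, Taxon69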